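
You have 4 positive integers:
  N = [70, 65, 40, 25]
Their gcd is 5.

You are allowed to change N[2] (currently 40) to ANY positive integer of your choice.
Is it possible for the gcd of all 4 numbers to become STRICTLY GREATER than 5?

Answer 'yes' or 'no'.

Answer: no

Derivation:
Current gcd = 5
gcd of all OTHER numbers (without N[2]=40): gcd([70, 65, 25]) = 5
The new gcd after any change is gcd(5, new_value).
This can be at most 5.
Since 5 = old gcd 5, the gcd can only stay the same or decrease.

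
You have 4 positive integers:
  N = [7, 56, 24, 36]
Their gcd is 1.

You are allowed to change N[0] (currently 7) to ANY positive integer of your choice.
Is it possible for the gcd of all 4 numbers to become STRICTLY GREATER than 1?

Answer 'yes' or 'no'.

Answer: yes

Derivation:
Current gcd = 1
gcd of all OTHER numbers (without N[0]=7): gcd([56, 24, 36]) = 4
The new gcd after any change is gcd(4, new_value).
This can be at most 4.
Since 4 > old gcd 1, the gcd CAN increase (e.g., set N[0] = 4).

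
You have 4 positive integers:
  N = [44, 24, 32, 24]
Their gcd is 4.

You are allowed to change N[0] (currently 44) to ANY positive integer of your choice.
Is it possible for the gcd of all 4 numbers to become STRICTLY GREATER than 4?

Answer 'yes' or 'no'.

Current gcd = 4
gcd of all OTHER numbers (without N[0]=44): gcd([24, 32, 24]) = 8
The new gcd after any change is gcd(8, new_value).
This can be at most 8.
Since 8 > old gcd 4, the gcd CAN increase (e.g., set N[0] = 8).

Answer: yes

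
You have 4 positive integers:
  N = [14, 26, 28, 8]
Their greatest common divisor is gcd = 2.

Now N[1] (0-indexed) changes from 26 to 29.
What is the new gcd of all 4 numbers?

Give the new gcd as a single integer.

Numbers: [14, 26, 28, 8], gcd = 2
Change: index 1, 26 -> 29
gcd of the OTHER numbers (without index 1): gcd([14, 28, 8]) = 2
New gcd = gcd(g_others, new_val) = gcd(2, 29) = 1

Answer: 1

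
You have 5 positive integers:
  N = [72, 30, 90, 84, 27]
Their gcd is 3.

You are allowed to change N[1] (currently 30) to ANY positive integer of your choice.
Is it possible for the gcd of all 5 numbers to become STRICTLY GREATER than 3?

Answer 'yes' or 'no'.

Answer: no

Derivation:
Current gcd = 3
gcd of all OTHER numbers (without N[1]=30): gcd([72, 90, 84, 27]) = 3
The new gcd after any change is gcd(3, new_value).
This can be at most 3.
Since 3 = old gcd 3, the gcd can only stay the same or decrease.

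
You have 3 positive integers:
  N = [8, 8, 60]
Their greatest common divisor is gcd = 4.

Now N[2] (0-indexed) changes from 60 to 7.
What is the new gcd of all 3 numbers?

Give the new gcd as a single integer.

Numbers: [8, 8, 60], gcd = 4
Change: index 2, 60 -> 7
gcd of the OTHER numbers (without index 2): gcd([8, 8]) = 8
New gcd = gcd(g_others, new_val) = gcd(8, 7) = 1

Answer: 1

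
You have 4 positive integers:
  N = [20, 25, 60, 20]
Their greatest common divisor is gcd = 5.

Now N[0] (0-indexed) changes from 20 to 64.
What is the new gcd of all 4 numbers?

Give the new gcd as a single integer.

Numbers: [20, 25, 60, 20], gcd = 5
Change: index 0, 20 -> 64
gcd of the OTHER numbers (without index 0): gcd([25, 60, 20]) = 5
New gcd = gcd(g_others, new_val) = gcd(5, 64) = 1

Answer: 1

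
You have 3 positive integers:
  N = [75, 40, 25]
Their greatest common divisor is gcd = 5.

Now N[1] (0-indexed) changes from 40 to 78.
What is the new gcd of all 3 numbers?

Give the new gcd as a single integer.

Answer: 1

Derivation:
Numbers: [75, 40, 25], gcd = 5
Change: index 1, 40 -> 78
gcd of the OTHER numbers (without index 1): gcd([75, 25]) = 25
New gcd = gcd(g_others, new_val) = gcd(25, 78) = 1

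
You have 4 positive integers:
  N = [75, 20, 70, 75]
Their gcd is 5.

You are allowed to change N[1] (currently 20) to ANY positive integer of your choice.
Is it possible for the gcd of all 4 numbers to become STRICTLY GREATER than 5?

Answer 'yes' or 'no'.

Answer: no

Derivation:
Current gcd = 5
gcd of all OTHER numbers (without N[1]=20): gcd([75, 70, 75]) = 5
The new gcd after any change is gcd(5, new_value).
This can be at most 5.
Since 5 = old gcd 5, the gcd can only stay the same or decrease.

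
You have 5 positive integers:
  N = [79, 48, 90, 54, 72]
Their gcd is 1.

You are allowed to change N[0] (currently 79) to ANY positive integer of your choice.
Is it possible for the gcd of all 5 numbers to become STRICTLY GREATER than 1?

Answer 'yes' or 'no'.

Answer: yes

Derivation:
Current gcd = 1
gcd of all OTHER numbers (without N[0]=79): gcd([48, 90, 54, 72]) = 6
The new gcd after any change is gcd(6, new_value).
This can be at most 6.
Since 6 > old gcd 1, the gcd CAN increase (e.g., set N[0] = 6).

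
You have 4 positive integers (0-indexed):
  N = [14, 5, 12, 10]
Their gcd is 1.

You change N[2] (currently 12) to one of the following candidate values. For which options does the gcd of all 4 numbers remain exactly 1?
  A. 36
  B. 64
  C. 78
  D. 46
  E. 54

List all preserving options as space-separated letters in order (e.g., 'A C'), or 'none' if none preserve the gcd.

Answer: A B C D E

Derivation:
Old gcd = 1; gcd of others (without N[2]) = 1
New gcd for candidate v: gcd(1, v). Preserves old gcd iff gcd(1, v) = 1.
  Option A: v=36, gcd(1,36)=1 -> preserves
  Option B: v=64, gcd(1,64)=1 -> preserves
  Option C: v=78, gcd(1,78)=1 -> preserves
  Option D: v=46, gcd(1,46)=1 -> preserves
  Option E: v=54, gcd(1,54)=1 -> preserves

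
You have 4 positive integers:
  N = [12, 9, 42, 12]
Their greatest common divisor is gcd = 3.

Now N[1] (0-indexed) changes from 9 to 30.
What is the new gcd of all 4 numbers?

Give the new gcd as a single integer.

Answer: 6

Derivation:
Numbers: [12, 9, 42, 12], gcd = 3
Change: index 1, 9 -> 30
gcd of the OTHER numbers (without index 1): gcd([12, 42, 12]) = 6
New gcd = gcd(g_others, new_val) = gcd(6, 30) = 6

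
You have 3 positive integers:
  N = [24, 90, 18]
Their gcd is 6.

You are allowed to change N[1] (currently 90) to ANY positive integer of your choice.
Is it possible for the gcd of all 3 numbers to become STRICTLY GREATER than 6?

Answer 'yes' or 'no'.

Current gcd = 6
gcd of all OTHER numbers (without N[1]=90): gcd([24, 18]) = 6
The new gcd after any change is gcd(6, new_value).
This can be at most 6.
Since 6 = old gcd 6, the gcd can only stay the same or decrease.

Answer: no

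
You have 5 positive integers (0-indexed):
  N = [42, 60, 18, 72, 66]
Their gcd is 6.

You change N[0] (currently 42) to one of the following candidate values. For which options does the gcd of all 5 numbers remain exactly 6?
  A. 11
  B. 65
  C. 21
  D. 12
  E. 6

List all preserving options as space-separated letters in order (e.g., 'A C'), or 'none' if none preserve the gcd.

Old gcd = 6; gcd of others (without N[0]) = 6
New gcd for candidate v: gcd(6, v). Preserves old gcd iff gcd(6, v) = 6.
  Option A: v=11, gcd(6,11)=1 -> changes
  Option B: v=65, gcd(6,65)=1 -> changes
  Option C: v=21, gcd(6,21)=3 -> changes
  Option D: v=12, gcd(6,12)=6 -> preserves
  Option E: v=6, gcd(6,6)=6 -> preserves

Answer: D E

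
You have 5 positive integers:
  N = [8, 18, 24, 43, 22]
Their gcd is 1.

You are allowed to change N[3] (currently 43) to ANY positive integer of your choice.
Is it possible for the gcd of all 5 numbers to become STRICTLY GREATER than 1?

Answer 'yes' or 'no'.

Current gcd = 1
gcd of all OTHER numbers (without N[3]=43): gcd([8, 18, 24, 22]) = 2
The new gcd after any change is gcd(2, new_value).
This can be at most 2.
Since 2 > old gcd 1, the gcd CAN increase (e.g., set N[3] = 2).

Answer: yes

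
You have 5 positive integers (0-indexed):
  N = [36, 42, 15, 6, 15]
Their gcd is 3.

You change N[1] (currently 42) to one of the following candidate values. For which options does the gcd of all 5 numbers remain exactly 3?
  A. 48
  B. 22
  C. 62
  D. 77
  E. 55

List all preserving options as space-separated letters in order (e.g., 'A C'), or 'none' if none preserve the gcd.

Answer: A

Derivation:
Old gcd = 3; gcd of others (without N[1]) = 3
New gcd for candidate v: gcd(3, v). Preserves old gcd iff gcd(3, v) = 3.
  Option A: v=48, gcd(3,48)=3 -> preserves
  Option B: v=22, gcd(3,22)=1 -> changes
  Option C: v=62, gcd(3,62)=1 -> changes
  Option D: v=77, gcd(3,77)=1 -> changes
  Option E: v=55, gcd(3,55)=1 -> changes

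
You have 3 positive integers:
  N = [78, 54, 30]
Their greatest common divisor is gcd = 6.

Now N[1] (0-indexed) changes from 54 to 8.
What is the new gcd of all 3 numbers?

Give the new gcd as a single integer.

Numbers: [78, 54, 30], gcd = 6
Change: index 1, 54 -> 8
gcd of the OTHER numbers (without index 1): gcd([78, 30]) = 6
New gcd = gcd(g_others, new_val) = gcd(6, 8) = 2

Answer: 2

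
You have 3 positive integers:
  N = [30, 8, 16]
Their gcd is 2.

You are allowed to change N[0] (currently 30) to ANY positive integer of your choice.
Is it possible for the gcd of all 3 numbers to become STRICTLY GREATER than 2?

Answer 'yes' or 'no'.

Current gcd = 2
gcd of all OTHER numbers (without N[0]=30): gcd([8, 16]) = 8
The new gcd after any change is gcd(8, new_value).
This can be at most 8.
Since 8 > old gcd 2, the gcd CAN increase (e.g., set N[0] = 8).

Answer: yes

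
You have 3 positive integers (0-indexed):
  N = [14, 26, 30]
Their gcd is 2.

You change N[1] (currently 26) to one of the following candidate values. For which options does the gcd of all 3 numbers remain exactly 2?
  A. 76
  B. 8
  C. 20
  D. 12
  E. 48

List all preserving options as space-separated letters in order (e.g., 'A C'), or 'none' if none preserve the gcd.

Answer: A B C D E

Derivation:
Old gcd = 2; gcd of others (without N[1]) = 2
New gcd for candidate v: gcd(2, v). Preserves old gcd iff gcd(2, v) = 2.
  Option A: v=76, gcd(2,76)=2 -> preserves
  Option B: v=8, gcd(2,8)=2 -> preserves
  Option C: v=20, gcd(2,20)=2 -> preserves
  Option D: v=12, gcd(2,12)=2 -> preserves
  Option E: v=48, gcd(2,48)=2 -> preserves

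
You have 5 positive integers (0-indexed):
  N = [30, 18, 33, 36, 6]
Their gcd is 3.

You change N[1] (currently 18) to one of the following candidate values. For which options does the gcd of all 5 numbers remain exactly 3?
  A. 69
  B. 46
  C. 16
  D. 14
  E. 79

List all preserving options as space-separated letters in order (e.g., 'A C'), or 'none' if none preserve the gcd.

Answer: A

Derivation:
Old gcd = 3; gcd of others (without N[1]) = 3
New gcd for candidate v: gcd(3, v). Preserves old gcd iff gcd(3, v) = 3.
  Option A: v=69, gcd(3,69)=3 -> preserves
  Option B: v=46, gcd(3,46)=1 -> changes
  Option C: v=16, gcd(3,16)=1 -> changes
  Option D: v=14, gcd(3,14)=1 -> changes
  Option E: v=79, gcd(3,79)=1 -> changes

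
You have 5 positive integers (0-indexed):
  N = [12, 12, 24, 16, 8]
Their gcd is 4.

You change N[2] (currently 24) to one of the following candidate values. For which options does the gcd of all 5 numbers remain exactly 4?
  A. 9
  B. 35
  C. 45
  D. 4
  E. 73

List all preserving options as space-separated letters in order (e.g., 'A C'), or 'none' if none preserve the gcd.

Answer: D

Derivation:
Old gcd = 4; gcd of others (without N[2]) = 4
New gcd for candidate v: gcd(4, v). Preserves old gcd iff gcd(4, v) = 4.
  Option A: v=9, gcd(4,9)=1 -> changes
  Option B: v=35, gcd(4,35)=1 -> changes
  Option C: v=45, gcd(4,45)=1 -> changes
  Option D: v=4, gcd(4,4)=4 -> preserves
  Option E: v=73, gcd(4,73)=1 -> changes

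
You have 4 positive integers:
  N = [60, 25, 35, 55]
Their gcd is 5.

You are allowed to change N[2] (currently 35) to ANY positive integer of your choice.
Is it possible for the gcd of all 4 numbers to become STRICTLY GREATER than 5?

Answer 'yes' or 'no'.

Current gcd = 5
gcd of all OTHER numbers (without N[2]=35): gcd([60, 25, 55]) = 5
The new gcd after any change is gcd(5, new_value).
This can be at most 5.
Since 5 = old gcd 5, the gcd can only stay the same or decrease.

Answer: no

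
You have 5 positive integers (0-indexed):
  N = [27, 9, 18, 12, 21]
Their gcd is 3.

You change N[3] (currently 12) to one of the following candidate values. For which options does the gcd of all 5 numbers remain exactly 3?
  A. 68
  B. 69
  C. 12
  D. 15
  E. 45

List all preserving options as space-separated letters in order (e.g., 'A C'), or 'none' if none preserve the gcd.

Old gcd = 3; gcd of others (without N[3]) = 3
New gcd for candidate v: gcd(3, v). Preserves old gcd iff gcd(3, v) = 3.
  Option A: v=68, gcd(3,68)=1 -> changes
  Option B: v=69, gcd(3,69)=3 -> preserves
  Option C: v=12, gcd(3,12)=3 -> preserves
  Option D: v=15, gcd(3,15)=3 -> preserves
  Option E: v=45, gcd(3,45)=3 -> preserves

Answer: B C D E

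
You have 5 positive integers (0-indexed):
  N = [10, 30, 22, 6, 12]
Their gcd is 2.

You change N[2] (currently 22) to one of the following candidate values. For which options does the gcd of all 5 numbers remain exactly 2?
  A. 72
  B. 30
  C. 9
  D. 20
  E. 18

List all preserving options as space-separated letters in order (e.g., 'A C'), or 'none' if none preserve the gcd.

Old gcd = 2; gcd of others (without N[2]) = 2
New gcd for candidate v: gcd(2, v). Preserves old gcd iff gcd(2, v) = 2.
  Option A: v=72, gcd(2,72)=2 -> preserves
  Option B: v=30, gcd(2,30)=2 -> preserves
  Option C: v=9, gcd(2,9)=1 -> changes
  Option D: v=20, gcd(2,20)=2 -> preserves
  Option E: v=18, gcd(2,18)=2 -> preserves

Answer: A B D E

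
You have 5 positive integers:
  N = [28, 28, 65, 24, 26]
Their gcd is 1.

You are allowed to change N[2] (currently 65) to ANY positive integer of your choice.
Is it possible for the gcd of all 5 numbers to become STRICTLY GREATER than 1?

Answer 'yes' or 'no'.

Answer: yes

Derivation:
Current gcd = 1
gcd of all OTHER numbers (without N[2]=65): gcd([28, 28, 24, 26]) = 2
The new gcd after any change is gcd(2, new_value).
This can be at most 2.
Since 2 > old gcd 1, the gcd CAN increase (e.g., set N[2] = 2).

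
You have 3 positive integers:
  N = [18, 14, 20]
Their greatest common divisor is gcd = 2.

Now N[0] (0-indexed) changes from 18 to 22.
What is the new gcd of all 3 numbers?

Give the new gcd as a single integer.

Answer: 2

Derivation:
Numbers: [18, 14, 20], gcd = 2
Change: index 0, 18 -> 22
gcd of the OTHER numbers (without index 0): gcd([14, 20]) = 2
New gcd = gcd(g_others, new_val) = gcd(2, 22) = 2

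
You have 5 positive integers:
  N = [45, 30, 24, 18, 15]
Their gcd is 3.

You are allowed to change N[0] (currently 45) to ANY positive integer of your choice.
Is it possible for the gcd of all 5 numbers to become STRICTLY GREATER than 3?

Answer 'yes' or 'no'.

Current gcd = 3
gcd of all OTHER numbers (without N[0]=45): gcd([30, 24, 18, 15]) = 3
The new gcd after any change is gcd(3, new_value).
This can be at most 3.
Since 3 = old gcd 3, the gcd can only stay the same or decrease.

Answer: no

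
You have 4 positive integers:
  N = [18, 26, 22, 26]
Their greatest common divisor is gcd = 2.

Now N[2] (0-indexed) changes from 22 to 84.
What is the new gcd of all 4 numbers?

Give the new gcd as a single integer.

Answer: 2

Derivation:
Numbers: [18, 26, 22, 26], gcd = 2
Change: index 2, 22 -> 84
gcd of the OTHER numbers (without index 2): gcd([18, 26, 26]) = 2
New gcd = gcd(g_others, new_val) = gcd(2, 84) = 2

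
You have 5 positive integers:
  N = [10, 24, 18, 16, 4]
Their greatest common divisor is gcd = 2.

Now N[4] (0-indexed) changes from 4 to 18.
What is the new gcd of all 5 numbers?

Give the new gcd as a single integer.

Numbers: [10, 24, 18, 16, 4], gcd = 2
Change: index 4, 4 -> 18
gcd of the OTHER numbers (without index 4): gcd([10, 24, 18, 16]) = 2
New gcd = gcd(g_others, new_val) = gcd(2, 18) = 2

Answer: 2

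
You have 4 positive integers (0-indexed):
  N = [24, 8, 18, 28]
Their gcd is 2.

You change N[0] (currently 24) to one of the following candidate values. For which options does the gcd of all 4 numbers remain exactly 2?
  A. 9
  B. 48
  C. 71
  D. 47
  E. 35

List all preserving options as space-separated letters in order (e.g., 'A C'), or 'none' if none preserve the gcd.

Answer: B

Derivation:
Old gcd = 2; gcd of others (without N[0]) = 2
New gcd for candidate v: gcd(2, v). Preserves old gcd iff gcd(2, v) = 2.
  Option A: v=9, gcd(2,9)=1 -> changes
  Option B: v=48, gcd(2,48)=2 -> preserves
  Option C: v=71, gcd(2,71)=1 -> changes
  Option D: v=47, gcd(2,47)=1 -> changes
  Option E: v=35, gcd(2,35)=1 -> changes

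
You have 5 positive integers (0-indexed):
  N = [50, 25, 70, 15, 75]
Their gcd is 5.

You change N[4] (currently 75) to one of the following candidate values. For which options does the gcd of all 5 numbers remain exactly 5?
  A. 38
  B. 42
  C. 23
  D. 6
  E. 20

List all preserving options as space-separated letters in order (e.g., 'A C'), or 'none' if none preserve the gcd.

Answer: E

Derivation:
Old gcd = 5; gcd of others (without N[4]) = 5
New gcd for candidate v: gcd(5, v). Preserves old gcd iff gcd(5, v) = 5.
  Option A: v=38, gcd(5,38)=1 -> changes
  Option B: v=42, gcd(5,42)=1 -> changes
  Option C: v=23, gcd(5,23)=1 -> changes
  Option D: v=6, gcd(5,6)=1 -> changes
  Option E: v=20, gcd(5,20)=5 -> preserves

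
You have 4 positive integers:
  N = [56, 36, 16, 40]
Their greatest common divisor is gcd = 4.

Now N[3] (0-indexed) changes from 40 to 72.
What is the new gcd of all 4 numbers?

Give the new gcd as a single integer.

Answer: 4

Derivation:
Numbers: [56, 36, 16, 40], gcd = 4
Change: index 3, 40 -> 72
gcd of the OTHER numbers (without index 3): gcd([56, 36, 16]) = 4
New gcd = gcd(g_others, new_val) = gcd(4, 72) = 4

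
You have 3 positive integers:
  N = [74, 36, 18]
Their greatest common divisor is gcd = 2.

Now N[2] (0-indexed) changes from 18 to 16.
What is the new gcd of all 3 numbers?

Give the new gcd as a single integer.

Answer: 2

Derivation:
Numbers: [74, 36, 18], gcd = 2
Change: index 2, 18 -> 16
gcd of the OTHER numbers (without index 2): gcd([74, 36]) = 2
New gcd = gcd(g_others, new_val) = gcd(2, 16) = 2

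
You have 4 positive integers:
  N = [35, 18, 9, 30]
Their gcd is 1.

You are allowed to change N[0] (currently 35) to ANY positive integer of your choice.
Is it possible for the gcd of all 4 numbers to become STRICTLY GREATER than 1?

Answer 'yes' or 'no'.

Answer: yes

Derivation:
Current gcd = 1
gcd of all OTHER numbers (without N[0]=35): gcd([18, 9, 30]) = 3
The new gcd after any change is gcd(3, new_value).
This can be at most 3.
Since 3 > old gcd 1, the gcd CAN increase (e.g., set N[0] = 3).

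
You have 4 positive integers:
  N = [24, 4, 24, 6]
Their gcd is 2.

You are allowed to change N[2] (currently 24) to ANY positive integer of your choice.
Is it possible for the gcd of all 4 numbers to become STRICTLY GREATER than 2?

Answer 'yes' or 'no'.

Answer: no

Derivation:
Current gcd = 2
gcd of all OTHER numbers (without N[2]=24): gcd([24, 4, 6]) = 2
The new gcd after any change is gcd(2, new_value).
This can be at most 2.
Since 2 = old gcd 2, the gcd can only stay the same or decrease.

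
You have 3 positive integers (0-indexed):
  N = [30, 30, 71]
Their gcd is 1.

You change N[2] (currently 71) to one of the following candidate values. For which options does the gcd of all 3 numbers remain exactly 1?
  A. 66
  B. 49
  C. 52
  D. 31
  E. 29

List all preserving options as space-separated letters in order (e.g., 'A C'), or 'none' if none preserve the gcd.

Old gcd = 1; gcd of others (without N[2]) = 30
New gcd for candidate v: gcd(30, v). Preserves old gcd iff gcd(30, v) = 1.
  Option A: v=66, gcd(30,66)=6 -> changes
  Option B: v=49, gcd(30,49)=1 -> preserves
  Option C: v=52, gcd(30,52)=2 -> changes
  Option D: v=31, gcd(30,31)=1 -> preserves
  Option E: v=29, gcd(30,29)=1 -> preserves

Answer: B D E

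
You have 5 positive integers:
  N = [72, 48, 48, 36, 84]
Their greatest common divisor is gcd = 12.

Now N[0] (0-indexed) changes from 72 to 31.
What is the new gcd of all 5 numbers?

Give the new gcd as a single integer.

Answer: 1

Derivation:
Numbers: [72, 48, 48, 36, 84], gcd = 12
Change: index 0, 72 -> 31
gcd of the OTHER numbers (without index 0): gcd([48, 48, 36, 84]) = 12
New gcd = gcd(g_others, new_val) = gcd(12, 31) = 1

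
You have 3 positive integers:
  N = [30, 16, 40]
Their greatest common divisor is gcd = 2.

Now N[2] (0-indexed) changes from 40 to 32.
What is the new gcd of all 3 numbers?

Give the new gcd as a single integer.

Numbers: [30, 16, 40], gcd = 2
Change: index 2, 40 -> 32
gcd of the OTHER numbers (without index 2): gcd([30, 16]) = 2
New gcd = gcd(g_others, new_val) = gcd(2, 32) = 2

Answer: 2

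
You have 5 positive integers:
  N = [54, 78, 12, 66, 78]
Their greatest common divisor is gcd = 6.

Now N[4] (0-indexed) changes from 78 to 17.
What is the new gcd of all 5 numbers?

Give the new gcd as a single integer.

Numbers: [54, 78, 12, 66, 78], gcd = 6
Change: index 4, 78 -> 17
gcd of the OTHER numbers (without index 4): gcd([54, 78, 12, 66]) = 6
New gcd = gcd(g_others, new_val) = gcd(6, 17) = 1

Answer: 1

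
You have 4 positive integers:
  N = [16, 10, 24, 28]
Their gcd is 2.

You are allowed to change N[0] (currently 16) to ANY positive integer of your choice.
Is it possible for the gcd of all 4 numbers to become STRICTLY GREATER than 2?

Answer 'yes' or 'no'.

Current gcd = 2
gcd of all OTHER numbers (without N[0]=16): gcd([10, 24, 28]) = 2
The new gcd after any change is gcd(2, new_value).
This can be at most 2.
Since 2 = old gcd 2, the gcd can only stay the same or decrease.

Answer: no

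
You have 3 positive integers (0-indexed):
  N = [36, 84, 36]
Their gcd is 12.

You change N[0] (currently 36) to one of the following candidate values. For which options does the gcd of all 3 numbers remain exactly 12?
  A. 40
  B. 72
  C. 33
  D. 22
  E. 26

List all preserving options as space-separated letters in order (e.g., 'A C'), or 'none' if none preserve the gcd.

Answer: B

Derivation:
Old gcd = 12; gcd of others (without N[0]) = 12
New gcd for candidate v: gcd(12, v). Preserves old gcd iff gcd(12, v) = 12.
  Option A: v=40, gcd(12,40)=4 -> changes
  Option B: v=72, gcd(12,72)=12 -> preserves
  Option C: v=33, gcd(12,33)=3 -> changes
  Option D: v=22, gcd(12,22)=2 -> changes
  Option E: v=26, gcd(12,26)=2 -> changes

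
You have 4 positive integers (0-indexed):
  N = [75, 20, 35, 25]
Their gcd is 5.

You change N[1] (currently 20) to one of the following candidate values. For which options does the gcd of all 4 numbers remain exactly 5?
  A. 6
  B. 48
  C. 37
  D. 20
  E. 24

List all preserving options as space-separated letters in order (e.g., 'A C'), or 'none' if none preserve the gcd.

Old gcd = 5; gcd of others (without N[1]) = 5
New gcd for candidate v: gcd(5, v). Preserves old gcd iff gcd(5, v) = 5.
  Option A: v=6, gcd(5,6)=1 -> changes
  Option B: v=48, gcd(5,48)=1 -> changes
  Option C: v=37, gcd(5,37)=1 -> changes
  Option D: v=20, gcd(5,20)=5 -> preserves
  Option E: v=24, gcd(5,24)=1 -> changes

Answer: D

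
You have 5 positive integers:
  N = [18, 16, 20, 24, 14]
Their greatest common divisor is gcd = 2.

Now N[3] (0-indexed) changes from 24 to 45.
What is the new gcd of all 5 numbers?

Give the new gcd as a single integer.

Numbers: [18, 16, 20, 24, 14], gcd = 2
Change: index 3, 24 -> 45
gcd of the OTHER numbers (without index 3): gcd([18, 16, 20, 14]) = 2
New gcd = gcd(g_others, new_val) = gcd(2, 45) = 1

Answer: 1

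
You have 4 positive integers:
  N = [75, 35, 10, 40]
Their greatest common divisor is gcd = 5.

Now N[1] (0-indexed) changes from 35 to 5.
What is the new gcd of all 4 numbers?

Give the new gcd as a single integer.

Answer: 5

Derivation:
Numbers: [75, 35, 10, 40], gcd = 5
Change: index 1, 35 -> 5
gcd of the OTHER numbers (without index 1): gcd([75, 10, 40]) = 5
New gcd = gcd(g_others, new_val) = gcd(5, 5) = 5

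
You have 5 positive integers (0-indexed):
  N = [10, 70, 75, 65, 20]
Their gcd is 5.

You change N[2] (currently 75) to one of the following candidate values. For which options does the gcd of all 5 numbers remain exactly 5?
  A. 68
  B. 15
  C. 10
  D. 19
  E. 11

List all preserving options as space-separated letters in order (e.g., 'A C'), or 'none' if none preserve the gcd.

Answer: B C

Derivation:
Old gcd = 5; gcd of others (without N[2]) = 5
New gcd for candidate v: gcd(5, v). Preserves old gcd iff gcd(5, v) = 5.
  Option A: v=68, gcd(5,68)=1 -> changes
  Option B: v=15, gcd(5,15)=5 -> preserves
  Option C: v=10, gcd(5,10)=5 -> preserves
  Option D: v=19, gcd(5,19)=1 -> changes
  Option E: v=11, gcd(5,11)=1 -> changes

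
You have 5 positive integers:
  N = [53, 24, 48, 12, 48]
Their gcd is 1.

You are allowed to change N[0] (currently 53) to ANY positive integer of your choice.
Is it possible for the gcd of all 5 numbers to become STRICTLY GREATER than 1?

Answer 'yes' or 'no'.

Answer: yes

Derivation:
Current gcd = 1
gcd of all OTHER numbers (without N[0]=53): gcd([24, 48, 12, 48]) = 12
The new gcd after any change is gcd(12, new_value).
This can be at most 12.
Since 12 > old gcd 1, the gcd CAN increase (e.g., set N[0] = 12).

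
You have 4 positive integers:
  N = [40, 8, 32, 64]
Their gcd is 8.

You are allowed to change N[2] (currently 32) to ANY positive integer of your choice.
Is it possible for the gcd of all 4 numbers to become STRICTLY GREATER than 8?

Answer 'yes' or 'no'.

Current gcd = 8
gcd of all OTHER numbers (without N[2]=32): gcd([40, 8, 64]) = 8
The new gcd after any change is gcd(8, new_value).
This can be at most 8.
Since 8 = old gcd 8, the gcd can only stay the same or decrease.

Answer: no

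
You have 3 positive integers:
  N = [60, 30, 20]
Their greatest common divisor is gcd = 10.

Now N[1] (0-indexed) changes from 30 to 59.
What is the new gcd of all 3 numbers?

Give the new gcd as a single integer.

Answer: 1

Derivation:
Numbers: [60, 30, 20], gcd = 10
Change: index 1, 30 -> 59
gcd of the OTHER numbers (without index 1): gcd([60, 20]) = 20
New gcd = gcd(g_others, new_val) = gcd(20, 59) = 1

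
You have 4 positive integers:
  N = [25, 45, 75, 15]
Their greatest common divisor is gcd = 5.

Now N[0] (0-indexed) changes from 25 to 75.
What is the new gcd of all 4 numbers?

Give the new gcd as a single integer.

Answer: 15

Derivation:
Numbers: [25, 45, 75, 15], gcd = 5
Change: index 0, 25 -> 75
gcd of the OTHER numbers (without index 0): gcd([45, 75, 15]) = 15
New gcd = gcd(g_others, new_val) = gcd(15, 75) = 15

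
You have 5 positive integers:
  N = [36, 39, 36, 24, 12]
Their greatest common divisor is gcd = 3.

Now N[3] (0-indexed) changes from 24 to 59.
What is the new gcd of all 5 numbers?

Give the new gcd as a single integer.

Numbers: [36, 39, 36, 24, 12], gcd = 3
Change: index 3, 24 -> 59
gcd of the OTHER numbers (without index 3): gcd([36, 39, 36, 12]) = 3
New gcd = gcd(g_others, new_val) = gcd(3, 59) = 1

Answer: 1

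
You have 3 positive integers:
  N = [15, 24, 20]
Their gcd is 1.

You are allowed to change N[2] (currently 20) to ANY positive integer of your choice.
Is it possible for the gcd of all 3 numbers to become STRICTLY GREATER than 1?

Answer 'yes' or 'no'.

Answer: yes

Derivation:
Current gcd = 1
gcd of all OTHER numbers (without N[2]=20): gcd([15, 24]) = 3
The new gcd after any change is gcd(3, new_value).
This can be at most 3.
Since 3 > old gcd 1, the gcd CAN increase (e.g., set N[2] = 3).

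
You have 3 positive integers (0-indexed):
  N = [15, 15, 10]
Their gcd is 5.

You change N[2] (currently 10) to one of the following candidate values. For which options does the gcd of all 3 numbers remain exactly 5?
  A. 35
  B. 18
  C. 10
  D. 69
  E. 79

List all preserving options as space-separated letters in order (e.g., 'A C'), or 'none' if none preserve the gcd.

Answer: A C

Derivation:
Old gcd = 5; gcd of others (without N[2]) = 15
New gcd for candidate v: gcd(15, v). Preserves old gcd iff gcd(15, v) = 5.
  Option A: v=35, gcd(15,35)=5 -> preserves
  Option B: v=18, gcd(15,18)=3 -> changes
  Option C: v=10, gcd(15,10)=5 -> preserves
  Option D: v=69, gcd(15,69)=3 -> changes
  Option E: v=79, gcd(15,79)=1 -> changes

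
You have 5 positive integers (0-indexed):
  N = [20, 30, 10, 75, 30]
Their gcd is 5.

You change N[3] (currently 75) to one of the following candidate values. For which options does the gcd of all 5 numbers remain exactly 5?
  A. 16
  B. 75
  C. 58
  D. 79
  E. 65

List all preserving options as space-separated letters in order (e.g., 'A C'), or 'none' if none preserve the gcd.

Old gcd = 5; gcd of others (without N[3]) = 10
New gcd for candidate v: gcd(10, v). Preserves old gcd iff gcd(10, v) = 5.
  Option A: v=16, gcd(10,16)=2 -> changes
  Option B: v=75, gcd(10,75)=5 -> preserves
  Option C: v=58, gcd(10,58)=2 -> changes
  Option D: v=79, gcd(10,79)=1 -> changes
  Option E: v=65, gcd(10,65)=5 -> preserves

Answer: B E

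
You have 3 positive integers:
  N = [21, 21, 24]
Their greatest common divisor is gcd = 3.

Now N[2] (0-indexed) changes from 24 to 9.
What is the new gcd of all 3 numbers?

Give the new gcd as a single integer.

Answer: 3

Derivation:
Numbers: [21, 21, 24], gcd = 3
Change: index 2, 24 -> 9
gcd of the OTHER numbers (without index 2): gcd([21, 21]) = 21
New gcd = gcd(g_others, new_val) = gcd(21, 9) = 3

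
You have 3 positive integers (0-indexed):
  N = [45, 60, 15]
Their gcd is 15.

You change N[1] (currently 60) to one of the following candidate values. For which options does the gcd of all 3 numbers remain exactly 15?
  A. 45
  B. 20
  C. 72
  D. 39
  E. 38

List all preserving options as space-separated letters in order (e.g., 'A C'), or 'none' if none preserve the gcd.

Answer: A

Derivation:
Old gcd = 15; gcd of others (without N[1]) = 15
New gcd for candidate v: gcd(15, v). Preserves old gcd iff gcd(15, v) = 15.
  Option A: v=45, gcd(15,45)=15 -> preserves
  Option B: v=20, gcd(15,20)=5 -> changes
  Option C: v=72, gcd(15,72)=3 -> changes
  Option D: v=39, gcd(15,39)=3 -> changes
  Option E: v=38, gcd(15,38)=1 -> changes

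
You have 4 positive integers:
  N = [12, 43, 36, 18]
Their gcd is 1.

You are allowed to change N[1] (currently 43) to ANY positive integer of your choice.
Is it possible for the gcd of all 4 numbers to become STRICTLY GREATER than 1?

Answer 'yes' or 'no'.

Current gcd = 1
gcd of all OTHER numbers (without N[1]=43): gcd([12, 36, 18]) = 6
The new gcd after any change is gcd(6, new_value).
This can be at most 6.
Since 6 > old gcd 1, the gcd CAN increase (e.g., set N[1] = 6).

Answer: yes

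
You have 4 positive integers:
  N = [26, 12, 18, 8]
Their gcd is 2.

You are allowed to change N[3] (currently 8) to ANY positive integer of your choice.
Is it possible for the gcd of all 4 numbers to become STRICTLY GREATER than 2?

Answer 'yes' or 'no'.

Answer: no

Derivation:
Current gcd = 2
gcd of all OTHER numbers (without N[3]=8): gcd([26, 12, 18]) = 2
The new gcd after any change is gcd(2, new_value).
This can be at most 2.
Since 2 = old gcd 2, the gcd can only stay the same or decrease.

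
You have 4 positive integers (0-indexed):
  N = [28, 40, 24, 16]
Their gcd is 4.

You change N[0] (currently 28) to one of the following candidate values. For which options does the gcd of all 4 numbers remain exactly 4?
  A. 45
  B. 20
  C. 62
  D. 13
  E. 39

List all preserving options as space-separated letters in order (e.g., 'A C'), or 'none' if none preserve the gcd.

Answer: B

Derivation:
Old gcd = 4; gcd of others (without N[0]) = 8
New gcd for candidate v: gcd(8, v). Preserves old gcd iff gcd(8, v) = 4.
  Option A: v=45, gcd(8,45)=1 -> changes
  Option B: v=20, gcd(8,20)=4 -> preserves
  Option C: v=62, gcd(8,62)=2 -> changes
  Option D: v=13, gcd(8,13)=1 -> changes
  Option E: v=39, gcd(8,39)=1 -> changes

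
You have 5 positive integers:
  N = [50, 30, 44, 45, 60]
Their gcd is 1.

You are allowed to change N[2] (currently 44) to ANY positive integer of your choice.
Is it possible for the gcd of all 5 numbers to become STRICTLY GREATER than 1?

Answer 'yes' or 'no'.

Current gcd = 1
gcd of all OTHER numbers (without N[2]=44): gcd([50, 30, 45, 60]) = 5
The new gcd after any change is gcd(5, new_value).
This can be at most 5.
Since 5 > old gcd 1, the gcd CAN increase (e.g., set N[2] = 5).

Answer: yes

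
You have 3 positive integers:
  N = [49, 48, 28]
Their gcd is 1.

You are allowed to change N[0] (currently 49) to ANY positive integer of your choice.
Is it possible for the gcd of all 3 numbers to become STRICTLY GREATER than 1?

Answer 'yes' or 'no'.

Answer: yes

Derivation:
Current gcd = 1
gcd of all OTHER numbers (without N[0]=49): gcd([48, 28]) = 4
The new gcd after any change is gcd(4, new_value).
This can be at most 4.
Since 4 > old gcd 1, the gcd CAN increase (e.g., set N[0] = 4).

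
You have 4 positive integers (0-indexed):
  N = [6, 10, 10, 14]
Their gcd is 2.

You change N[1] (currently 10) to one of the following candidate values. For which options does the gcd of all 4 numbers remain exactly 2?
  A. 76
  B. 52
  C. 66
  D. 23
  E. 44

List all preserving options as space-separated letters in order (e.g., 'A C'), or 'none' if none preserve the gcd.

Old gcd = 2; gcd of others (without N[1]) = 2
New gcd for candidate v: gcd(2, v). Preserves old gcd iff gcd(2, v) = 2.
  Option A: v=76, gcd(2,76)=2 -> preserves
  Option B: v=52, gcd(2,52)=2 -> preserves
  Option C: v=66, gcd(2,66)=2 -> preserves
  Option D: v=23, gcd(2,23)=1 -> changes
  Option E: v=44, gcd(2,44)=2 -> preserves

Answer: A B C E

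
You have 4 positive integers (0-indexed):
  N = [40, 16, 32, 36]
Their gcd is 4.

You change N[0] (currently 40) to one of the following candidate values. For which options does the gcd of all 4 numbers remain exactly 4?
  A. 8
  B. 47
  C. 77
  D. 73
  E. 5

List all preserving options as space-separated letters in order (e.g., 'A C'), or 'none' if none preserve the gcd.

Old gcd = 4; gcd of others (without N[0]) = 4
New gcd for candidate v: gcd(4, v). Preserves old gcd iff gcd(4, v) = 4.
  Option A: v=8, gcd(4,8)=4 -> preserves
  Option B: v=47, gcd(4,47)=1 -> changes
  Option C: v=77, gcd(4,77)=1 -> changes
  Option D: v=73, gcd(4,73)=1 -> changes
  Option E: v=5, gcd(4,5)=1 -> changes

Answer: A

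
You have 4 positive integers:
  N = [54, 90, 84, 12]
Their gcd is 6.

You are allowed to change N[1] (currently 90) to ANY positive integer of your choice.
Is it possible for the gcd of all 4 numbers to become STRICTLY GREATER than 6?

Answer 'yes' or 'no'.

Answer: no

Derivation:
Current gcd = 6
gcd of all OTHER numbers (without N[1]=90): gcd([54, 84, 12]) = 6
The new gcd after any change is gcd(6, new_value).
This can be at most 6.
Since 6 = old gcd 6, the gcd can only stay the same or decrease.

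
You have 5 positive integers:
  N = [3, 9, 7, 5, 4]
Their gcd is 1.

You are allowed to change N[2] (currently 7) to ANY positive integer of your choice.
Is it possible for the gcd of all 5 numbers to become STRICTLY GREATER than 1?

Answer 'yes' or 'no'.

Current gcd = 1
gcd of all OTHER numbers (without N[2]=7): gcd([3, 9, 5, 4]) = 1
The new gcd after any change is gcd(1, new_value).
This can be at most 1.
Since 1 = old gcd 1, the gcd can only stay the same or decrease.

Answer: no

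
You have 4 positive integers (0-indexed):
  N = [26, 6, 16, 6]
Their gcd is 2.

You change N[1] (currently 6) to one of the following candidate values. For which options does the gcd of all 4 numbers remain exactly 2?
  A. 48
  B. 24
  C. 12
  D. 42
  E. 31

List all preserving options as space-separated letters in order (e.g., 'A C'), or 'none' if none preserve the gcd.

Old gcd = 2; gcd of others (without N[1]) = 2
New gcd for candidate v: gcd(2, v). Preserves old gcd iff gcd(2, v) = 2.
  Option A: v=48, gcd(2,48)=2 -> preserves
  Option B: v=24, gcd(2,24)=2 -> preserves
  Option C: v=12, gcd(2,12)=2 -> preserves
  Option D: v=42, gcd(2,42)=2 -> preserves
  Option E: v=31, gcd(2,31)=1 -> changes

Answer: A B C D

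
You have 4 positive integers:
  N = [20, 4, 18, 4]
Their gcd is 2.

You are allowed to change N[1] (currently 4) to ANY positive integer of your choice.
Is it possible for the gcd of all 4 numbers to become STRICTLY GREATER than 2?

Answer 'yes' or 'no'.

Current gcd = 2
gcd of all OTHER numbers (without N[1]=4): gcd([20, 18, 4]) = 2
The new gcd after any change is gcd(2, new_value).
This can be at most 2.
Since 2 = old gcd 2, the gcd can only stay the same or decrease.

Answer: no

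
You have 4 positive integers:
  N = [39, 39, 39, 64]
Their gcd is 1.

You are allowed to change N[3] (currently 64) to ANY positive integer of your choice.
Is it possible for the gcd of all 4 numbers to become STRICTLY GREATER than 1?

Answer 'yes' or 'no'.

Current gcd = 1
gcd of all OTHER numbers (without N[3]=64): gcd([39, 39, 39]) = 39
The new gcd after any change is gcd(39, new_value).
This can be at most 39.
Since 39 > old gcd 1, the gcd CAN increase (e.g., set N[3] = 39).

Answer: yes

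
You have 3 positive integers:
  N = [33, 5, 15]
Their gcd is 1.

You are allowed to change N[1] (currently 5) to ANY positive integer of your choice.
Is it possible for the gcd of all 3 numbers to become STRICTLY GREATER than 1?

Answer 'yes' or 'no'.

Answer: yes

Derivation:
Current gcd = 1
gcd of all OTHER numbers (without N[1]=5): gcd([33, 15]) = 3
The new gcd after any change is gcd(3, new_value).
This can be at most 3.
Since 3 > old gcd 1, the gcd CAN increase (e.g., set N[1] = 3).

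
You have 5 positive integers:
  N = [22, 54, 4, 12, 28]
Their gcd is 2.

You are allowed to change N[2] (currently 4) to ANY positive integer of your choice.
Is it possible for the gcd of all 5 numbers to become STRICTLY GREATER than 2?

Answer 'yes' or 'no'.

Answer: no

Derivation:
Current gcd = 2
gcd of all OTHER numbers (without N[2]=4): gcd([22, 54, 12, 28]) = 2
The new gcd after any change is gcd(2, new_value).
This can be at most 2.
Since 2 = old gcd 2, the gcd can only stay the same or decrease.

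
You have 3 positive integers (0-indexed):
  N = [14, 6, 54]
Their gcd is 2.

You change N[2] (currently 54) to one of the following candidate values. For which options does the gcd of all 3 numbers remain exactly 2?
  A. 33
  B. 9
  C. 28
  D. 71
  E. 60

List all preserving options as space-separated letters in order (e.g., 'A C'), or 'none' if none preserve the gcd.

Answer: C E

Derivation:
Old gcd = 2; gcd of others (without N[2]) = 2
New gcd for candidate v: gcd(2, v). Preserves old gcd iff gcd(2, v) = 2.
  Option A: v=33, gcd(2,33)=1 -> changes
  Option B: v=9, gcd(2,9)=1 -> changes
  Option C: v=28, gcd(2,28)=2 -> preserves
  Option D: v=71, gcd(2,71)=1 -> changes
  Option E: v=60, gcd(2,60)=2 -> preserves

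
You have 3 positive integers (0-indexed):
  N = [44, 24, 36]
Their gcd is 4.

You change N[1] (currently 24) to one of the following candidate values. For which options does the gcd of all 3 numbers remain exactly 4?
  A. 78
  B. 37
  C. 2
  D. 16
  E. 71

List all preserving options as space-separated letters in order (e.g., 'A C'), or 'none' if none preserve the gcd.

Answer: D

Derivation:
Old gcd = 4; gcd of others (without N[1]) = 4
New gcd for candidate v: gcd(4, v). Preserves old gcd iff gcd(4, v) = 4.
  Option A: v=78, gcd(4,78)=2 -> changes
  Option B: v=37, gcd(4,37)=1 -> changes
  Option C: v=2, gcd(4,2)=2 -> changes
  Option D: v=16, gcd(4,16)=4 -> preserves
  Option E: v=71, gcd(4,71)=1 -> changes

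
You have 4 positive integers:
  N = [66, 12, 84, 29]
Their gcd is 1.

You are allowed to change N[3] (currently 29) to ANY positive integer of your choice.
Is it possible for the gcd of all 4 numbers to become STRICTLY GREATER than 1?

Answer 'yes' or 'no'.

Current gcd = 1
gcd of all OTHER numbers (without N[3]=29): gcd([66, 12, 84]) = 6
The new gcd after any change is gcd(6, new_value).
This can be at most 6.
Since 6 > old gcd 1, the gcd CAN increase (e.g., set N[3] = 6).

Answer: yes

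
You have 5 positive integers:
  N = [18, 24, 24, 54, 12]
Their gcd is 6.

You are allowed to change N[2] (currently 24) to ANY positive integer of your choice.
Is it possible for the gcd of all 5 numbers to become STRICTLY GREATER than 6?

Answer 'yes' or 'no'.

Current gcd = 6
gcd of all OTHER numbers (without N[2]=24): gcd([18, 24, 54, 12]) = 6
The new gcd after any change is gcd(6, new_value).
This can be at most 6.
Since 6 = old gcd 6, the gcd can only stay the same or decrease.

Answer: no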